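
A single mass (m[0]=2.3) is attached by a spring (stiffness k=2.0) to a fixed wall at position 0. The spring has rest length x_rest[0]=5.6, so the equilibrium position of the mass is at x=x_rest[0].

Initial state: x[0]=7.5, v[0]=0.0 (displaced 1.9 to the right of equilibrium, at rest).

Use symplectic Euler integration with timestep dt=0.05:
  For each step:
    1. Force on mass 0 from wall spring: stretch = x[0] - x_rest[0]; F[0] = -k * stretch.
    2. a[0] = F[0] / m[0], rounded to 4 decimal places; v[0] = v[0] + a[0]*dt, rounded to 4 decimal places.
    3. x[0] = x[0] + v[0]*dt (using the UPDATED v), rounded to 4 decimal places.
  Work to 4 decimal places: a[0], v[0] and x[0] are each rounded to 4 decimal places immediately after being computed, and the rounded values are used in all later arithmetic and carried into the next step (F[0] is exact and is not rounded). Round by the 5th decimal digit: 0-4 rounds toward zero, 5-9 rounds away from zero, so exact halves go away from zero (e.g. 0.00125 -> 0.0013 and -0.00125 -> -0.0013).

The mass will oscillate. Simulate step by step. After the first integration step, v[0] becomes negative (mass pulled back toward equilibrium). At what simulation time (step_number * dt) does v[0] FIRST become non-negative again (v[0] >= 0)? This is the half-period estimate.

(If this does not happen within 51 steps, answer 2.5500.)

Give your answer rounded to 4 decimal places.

Step 0: x=[7.5000] v=[0.0000]
Step 1: x=[7.4959] v=[-0.0826]
Step 2: x=[7.4877] v=[-0.1650]
Step 3: x=[7.4753] v=[-0.2471]
Step 4: x=[7.4589] v=[-0.3286]
Step 5: x=[7.4384] v=[-0.4094]
Step 6: x=[7.4139] v=[-0.4893]
Step 7: x=[7.3855] v=[-0.5682]
Step 8: x=[7.3532] v=[-0.6458]
Step 9: x=[7.3171] v=[-0.7220]
Step 10: x=[7.2773] v=[-0.7967]
Step 11: x=[7.2338] v=[-0.8696]
Step 12: x=[7.1868] v=[-0.9406]
Step 13: x=[7.1363] v=[-1.0096]
Step 14: x=[7.0825] v=[-1.0764]
Step 15: x=[7.0255] v=[-1.1409]
Step 16: x=[6.9654] v=[-1.2029]
Step 17: x=[6.9023] v=[-1.2623]
Step 18: x=[6.8364] v=[-1.3189]
Step 19: x=[6.7678] v=[-1.3727]
Step 20: x=[6.6966] v=[-1.4235]
Step 21: x=[6.6230] v=[-1.4712]
Step 22: x=[6.5472] v=[-1.5157]
Step 23: x=[6.4694] v=[-1.5569]
Step 24: x=[6.3897] v=[-1.5947]
Step 25: x=[6.3083] v=[-1.6290]
Step 26: x=[6.2253] v=[-1.6598]
Step 27: x=[6.1410] v=[-1.6870]
Step 28: x=[6.0555] v=[-1.7105]
Step 29: x=[5.9690] v=[-1.7303]
Step 30: x=[5.8817] v=[-1.7463]
Step 31: x=[5.7938] v=[-1.7586]
Step 32: x=[5.7055] v=[-1.7670]
Step 33: x=[5.6169] v=[-1.7716]
Step 34: x=[5.5283] v=[-1.7723]
Step 35: x=[5.4398] v=[-1.7692]
Step 36: x=[5.3517] v=[-1.7622]
Step 37: x=[5.2641] v=[-1.7514]
Step 38: x=[5.1773] v=[-1.7368]
Step 39: x=[5.0914] v=[-1.7184]
Step 40: x=[5.0066] v=[-1.6963]
Step 41: x=[4.9231] v=[-1.6705]
Step 42: x=[4.8410] v=[-1.6411]
Step 43: x=[4.7606] v=[-1.6081]
Step 44: x=[4.6820] v=[-1.5716]
Step 45: x=[4.6054] v=[-1.5317]
Step 46: x=[4.5310] v=[-1.4885]
Step 47: x=[4.4589] v=[-1.4420]
Step 48: x=[4.3893] v=[-1.3924]
Step 49: x=[4.3223] v=[-1.3398]
Step 50: x=[4.2581] v=[-1.2843]
Step 51: x=[4.1968] v=[-1.2260]
v[0] did not become non-negative within 51 steps; using fallback time=2.5500

Answer: 2.5500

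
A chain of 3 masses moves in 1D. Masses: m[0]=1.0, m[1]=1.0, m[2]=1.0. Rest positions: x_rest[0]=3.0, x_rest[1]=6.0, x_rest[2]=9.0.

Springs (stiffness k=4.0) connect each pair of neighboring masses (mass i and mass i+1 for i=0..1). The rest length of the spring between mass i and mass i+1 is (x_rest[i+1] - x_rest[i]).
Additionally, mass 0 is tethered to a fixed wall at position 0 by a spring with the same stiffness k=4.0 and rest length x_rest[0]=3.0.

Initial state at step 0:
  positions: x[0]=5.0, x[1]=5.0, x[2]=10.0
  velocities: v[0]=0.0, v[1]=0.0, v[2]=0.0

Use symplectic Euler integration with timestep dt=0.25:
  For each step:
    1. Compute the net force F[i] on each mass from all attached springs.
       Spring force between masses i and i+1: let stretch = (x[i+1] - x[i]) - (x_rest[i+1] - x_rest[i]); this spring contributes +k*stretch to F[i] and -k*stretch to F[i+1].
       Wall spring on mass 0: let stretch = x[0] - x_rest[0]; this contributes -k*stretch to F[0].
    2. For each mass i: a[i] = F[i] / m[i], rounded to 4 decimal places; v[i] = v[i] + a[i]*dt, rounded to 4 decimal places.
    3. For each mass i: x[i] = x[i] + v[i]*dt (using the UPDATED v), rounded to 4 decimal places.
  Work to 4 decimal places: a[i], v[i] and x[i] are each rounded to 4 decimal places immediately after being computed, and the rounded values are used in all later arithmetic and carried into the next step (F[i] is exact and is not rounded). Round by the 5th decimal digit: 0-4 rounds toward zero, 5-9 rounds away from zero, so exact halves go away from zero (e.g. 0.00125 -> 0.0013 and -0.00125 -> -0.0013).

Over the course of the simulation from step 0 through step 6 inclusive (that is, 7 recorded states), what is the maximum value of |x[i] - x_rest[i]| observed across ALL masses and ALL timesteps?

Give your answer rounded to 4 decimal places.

Answer: 2.0625

Derivation:
Step 0: x=[5.0000 5.0000 10.0000] v=[0.0000 0.0000 0.0000]
Step 1: x=[3.7500 6.2500 9.5000] v=[-5.0000 5.0000 -2.0000]
Step 2: x=[2.1875 7.6875 8.9375] v=[-6.2500 5.7500 -2.2500]
Step 3: x=[1.4531 8.0625 8.8125] v=[-2.9375 1.5000 -0.5000]
Step 4: x=[2.0078 6.9727 9.2500] v=[2.2188 -4.3594 1.7500]
Step 5: x=[3.3018 5.2110 9.8682] v=[5.1759 -7.0470 2.4727]
Step 6: x=[4.2476 4.1363 10.0721] v=[3.7833 -4.2990 0.8155]
Max displacement = 2.0625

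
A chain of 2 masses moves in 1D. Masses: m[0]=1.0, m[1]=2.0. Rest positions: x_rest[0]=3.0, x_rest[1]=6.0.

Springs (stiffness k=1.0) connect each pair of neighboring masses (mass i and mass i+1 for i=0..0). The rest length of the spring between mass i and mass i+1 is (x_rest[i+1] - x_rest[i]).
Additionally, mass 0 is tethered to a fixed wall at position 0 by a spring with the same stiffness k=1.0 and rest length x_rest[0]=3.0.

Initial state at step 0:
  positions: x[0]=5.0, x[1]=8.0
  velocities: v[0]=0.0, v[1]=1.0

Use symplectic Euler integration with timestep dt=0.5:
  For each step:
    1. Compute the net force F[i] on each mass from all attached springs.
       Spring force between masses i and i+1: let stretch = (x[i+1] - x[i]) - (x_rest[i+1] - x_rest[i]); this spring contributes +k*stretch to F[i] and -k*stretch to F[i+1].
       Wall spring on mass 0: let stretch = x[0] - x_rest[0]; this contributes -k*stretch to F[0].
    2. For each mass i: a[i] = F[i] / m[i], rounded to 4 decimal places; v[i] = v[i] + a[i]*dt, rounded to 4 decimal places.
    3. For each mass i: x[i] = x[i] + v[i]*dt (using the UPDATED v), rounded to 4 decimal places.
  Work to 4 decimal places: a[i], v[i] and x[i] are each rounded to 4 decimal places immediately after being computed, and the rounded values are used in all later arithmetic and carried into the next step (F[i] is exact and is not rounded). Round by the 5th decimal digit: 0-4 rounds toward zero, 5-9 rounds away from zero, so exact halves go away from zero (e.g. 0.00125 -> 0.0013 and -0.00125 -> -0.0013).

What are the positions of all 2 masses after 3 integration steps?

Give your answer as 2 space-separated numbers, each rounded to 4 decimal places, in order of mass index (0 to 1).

Answer: 3.5313 9.0000

Derivation:
Step 0: x=[5.0000 8.0000] v=[0.0000 1.0000]
Step 1: x=[4.5000 8.5000] v=[-1.0000 1.0000]
Step 2: x=[3.8750 8.8750] v=[-1.2500 0.7500]
Step 3: x=[3.5313 9.0000] v=[-0.6875 0.2500]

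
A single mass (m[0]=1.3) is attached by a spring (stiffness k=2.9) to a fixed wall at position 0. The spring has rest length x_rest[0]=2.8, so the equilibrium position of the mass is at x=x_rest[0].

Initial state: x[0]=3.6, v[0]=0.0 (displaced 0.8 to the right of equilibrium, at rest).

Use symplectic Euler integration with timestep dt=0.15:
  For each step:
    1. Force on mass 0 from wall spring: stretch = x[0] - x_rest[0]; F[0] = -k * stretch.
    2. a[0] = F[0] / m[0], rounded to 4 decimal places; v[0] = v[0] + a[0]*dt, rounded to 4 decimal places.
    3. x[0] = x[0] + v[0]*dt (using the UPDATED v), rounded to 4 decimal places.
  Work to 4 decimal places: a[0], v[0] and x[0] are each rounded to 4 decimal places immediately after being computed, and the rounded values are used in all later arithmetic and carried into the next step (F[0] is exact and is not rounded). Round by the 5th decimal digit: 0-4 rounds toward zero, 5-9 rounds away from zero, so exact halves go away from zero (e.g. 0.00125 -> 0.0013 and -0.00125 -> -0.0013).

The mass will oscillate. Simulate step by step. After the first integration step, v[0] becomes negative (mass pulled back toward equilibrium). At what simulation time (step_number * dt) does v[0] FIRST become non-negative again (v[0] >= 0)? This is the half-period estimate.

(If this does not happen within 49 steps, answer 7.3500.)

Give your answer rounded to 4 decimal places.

Step 0: x=[3.6000] v=[0.0000]
Step 1: x=[3.5598] v=[-0.2677]
Step 2: x=[3.4815] v=[-0.5219]
Step 3: x=[3.3690] v=[-0.7499]
Step 4: x=[3.2280] v=[-0.9403]
Step 5: x=[3.0655] v=[-1.0835]
Step 6: x=[2.8897] v=[-1.1723]
Step 7: x=[2.7094] v=[-1.2023]
Step 8: x=[2.5336] v=[-1.1720]
Step 9: x=[2.3712] v=[-1.0829]
Step 10: x=[2.2303] v=[-0.9394]
Step 11: x=[2.1180] v=[-0.7488]
Step 12: x=[2.0399] v=[-0.5206]
Step 13: x=[2.0000] v=[-0.2663]
Step 14: x=[2.0002] v=[0.0014]
First v>=0 after going negative at step 14, time=2.1000

Answer: 2.1000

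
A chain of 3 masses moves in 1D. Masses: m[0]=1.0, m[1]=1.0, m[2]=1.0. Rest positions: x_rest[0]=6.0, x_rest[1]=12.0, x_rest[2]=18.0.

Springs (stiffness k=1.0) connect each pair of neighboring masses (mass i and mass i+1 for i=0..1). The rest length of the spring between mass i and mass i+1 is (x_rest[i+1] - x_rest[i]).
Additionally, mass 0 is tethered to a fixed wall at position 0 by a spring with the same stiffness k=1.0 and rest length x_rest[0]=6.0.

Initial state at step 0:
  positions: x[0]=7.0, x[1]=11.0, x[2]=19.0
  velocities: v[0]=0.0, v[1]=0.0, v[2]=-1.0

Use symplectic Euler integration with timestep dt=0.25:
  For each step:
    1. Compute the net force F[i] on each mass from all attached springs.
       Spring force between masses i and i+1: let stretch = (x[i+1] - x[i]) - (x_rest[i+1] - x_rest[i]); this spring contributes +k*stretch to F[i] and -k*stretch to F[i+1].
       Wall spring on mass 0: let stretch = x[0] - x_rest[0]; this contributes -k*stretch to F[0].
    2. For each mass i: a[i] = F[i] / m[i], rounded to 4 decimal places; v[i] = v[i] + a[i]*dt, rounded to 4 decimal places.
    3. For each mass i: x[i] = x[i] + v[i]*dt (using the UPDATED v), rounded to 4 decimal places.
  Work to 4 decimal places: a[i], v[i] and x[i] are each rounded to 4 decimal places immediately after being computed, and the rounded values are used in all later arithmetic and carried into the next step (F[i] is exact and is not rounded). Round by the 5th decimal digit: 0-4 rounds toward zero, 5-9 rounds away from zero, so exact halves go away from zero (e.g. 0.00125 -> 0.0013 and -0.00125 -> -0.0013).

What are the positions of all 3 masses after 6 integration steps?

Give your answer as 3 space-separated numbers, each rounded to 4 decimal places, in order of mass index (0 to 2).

Step 0: x=[7.0000 11.0000 19.0000] v=[0.0000 0.0000 -1.0000]
Step 1: x=[6.8125 11.2500 18.6250] v=[-0.7500 1.0000 -1.5000]
Step 2: x=[6.4766 11.6836 18.1641] v=[-1.3438 1.7344 -1.8438]
Step 3: x=[6.0613 12.1968 17.6731] v=[-1.6612 2.0528 -1.9639]
Step 4: x=[5.6506 12.6688 17.2149] v=[-1.6427 1.8880 -1.8330]
Step 5: x=[5.3254 12.9863 16.8475] v=[-1.3008 1.2700 -1.4695]
Step 6: x=[5.1462 13.0663 16.6138] v=[-0.7169 0.3201 -0.9348]

Answer: 5.1462 13.0663 16.6138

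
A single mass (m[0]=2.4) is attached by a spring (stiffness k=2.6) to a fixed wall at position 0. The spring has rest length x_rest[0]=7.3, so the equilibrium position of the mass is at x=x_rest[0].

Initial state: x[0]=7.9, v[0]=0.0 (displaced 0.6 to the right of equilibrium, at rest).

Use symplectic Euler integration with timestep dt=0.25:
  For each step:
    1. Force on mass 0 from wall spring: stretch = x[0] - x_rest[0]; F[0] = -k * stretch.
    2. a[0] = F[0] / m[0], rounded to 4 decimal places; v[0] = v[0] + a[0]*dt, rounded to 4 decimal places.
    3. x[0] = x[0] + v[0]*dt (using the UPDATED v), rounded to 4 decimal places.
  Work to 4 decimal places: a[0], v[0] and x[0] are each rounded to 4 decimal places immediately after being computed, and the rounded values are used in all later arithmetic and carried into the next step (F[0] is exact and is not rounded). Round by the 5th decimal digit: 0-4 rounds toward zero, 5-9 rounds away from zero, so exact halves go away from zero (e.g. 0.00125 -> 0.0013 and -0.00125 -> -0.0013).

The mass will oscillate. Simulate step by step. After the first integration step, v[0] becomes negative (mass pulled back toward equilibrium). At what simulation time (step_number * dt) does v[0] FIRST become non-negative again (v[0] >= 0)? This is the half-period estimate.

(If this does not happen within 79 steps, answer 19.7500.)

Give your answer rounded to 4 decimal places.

Answer: 3.2500

Derivation:
Step 0: x=[7.9000] v=[0.0000]
Step 1: x=[7.8594] v=[-0.1625]
Step 2: x=[7.7809] v=[-0.3140]
Step 3: x=[7.6698] v=[-0.4443]
Step 4: x=[7.5337] v=[-0.5445]
Step 5: x=[7.3818] v=[-0.6078]
Step 6: x=[7.2243] v=[-0.6300]
Step 7: x=[7.0719] v=[-0.6095]
Step 8: x=[6.9350] v=[-0.5477]
Step 9: x=[6.8228] v=[-0.4489]
Step 10: x=[6.7429] v=[-0.3197]
Step 11: x=[6.7007] v=[-0.1688]
Step 12: x=[6.6991] v=[-0.0065]
Step 13: x=[6.7382] v=[0.1563]
First v>=0 after going negative at step 13, time=3.2500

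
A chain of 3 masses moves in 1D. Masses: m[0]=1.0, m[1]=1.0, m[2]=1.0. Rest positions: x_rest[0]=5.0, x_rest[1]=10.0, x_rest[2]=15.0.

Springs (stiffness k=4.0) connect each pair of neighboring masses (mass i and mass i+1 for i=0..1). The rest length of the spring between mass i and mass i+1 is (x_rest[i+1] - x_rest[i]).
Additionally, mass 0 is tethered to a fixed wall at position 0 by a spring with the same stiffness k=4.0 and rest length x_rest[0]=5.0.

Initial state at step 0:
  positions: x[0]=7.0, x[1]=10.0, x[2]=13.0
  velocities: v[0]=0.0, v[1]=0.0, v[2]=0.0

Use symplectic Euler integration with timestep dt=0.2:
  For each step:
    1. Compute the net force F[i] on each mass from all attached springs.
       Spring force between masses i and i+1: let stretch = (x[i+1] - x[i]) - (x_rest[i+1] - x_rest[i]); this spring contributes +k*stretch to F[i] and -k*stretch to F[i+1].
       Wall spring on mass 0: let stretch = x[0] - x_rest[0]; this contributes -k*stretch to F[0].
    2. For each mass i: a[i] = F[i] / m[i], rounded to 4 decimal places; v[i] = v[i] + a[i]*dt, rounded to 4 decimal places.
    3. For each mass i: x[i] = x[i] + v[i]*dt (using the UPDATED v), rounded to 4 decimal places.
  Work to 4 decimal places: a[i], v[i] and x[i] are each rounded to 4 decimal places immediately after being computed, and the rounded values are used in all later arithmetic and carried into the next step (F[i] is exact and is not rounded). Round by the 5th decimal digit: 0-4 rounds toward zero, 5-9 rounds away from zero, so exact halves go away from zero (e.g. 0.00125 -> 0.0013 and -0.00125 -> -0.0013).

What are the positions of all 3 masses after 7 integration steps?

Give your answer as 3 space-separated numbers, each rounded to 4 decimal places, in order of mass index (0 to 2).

Step 0: x=[7.0000 10.0000 13.0000] v=[0.0000 0.0000 0.0000]
Step 1: x=[6.3600 10.0000 13.3200] v=[-3.2000 0.0000 1.6000]
Step 2: x=[5.2848 9.9488 13.9088] v=[-5.3760 -0.2560 2.9440]
Step 3: x=[4.1103 9.7850 14.6640] v=[-5.8726 -0.8192 3.7760]
Step 4: x=[3.1861 9.4938 15.4386] v=[-4.6211 -1.4558 3.8728]
Step 5: x=[2.7613 9.1446 16.0620] v=[-2.1238 -1.7461 3.1170]
Step 6: x=[2.9161 8.8808 16.3786] v=[0.7738 -1.3188 1.5831]
Step 7: x=[3.5586 8.8623 16.2956] v=[3.2127 -0.0923 -0.4151]

Answer: 3.5586 8.8623 16.2956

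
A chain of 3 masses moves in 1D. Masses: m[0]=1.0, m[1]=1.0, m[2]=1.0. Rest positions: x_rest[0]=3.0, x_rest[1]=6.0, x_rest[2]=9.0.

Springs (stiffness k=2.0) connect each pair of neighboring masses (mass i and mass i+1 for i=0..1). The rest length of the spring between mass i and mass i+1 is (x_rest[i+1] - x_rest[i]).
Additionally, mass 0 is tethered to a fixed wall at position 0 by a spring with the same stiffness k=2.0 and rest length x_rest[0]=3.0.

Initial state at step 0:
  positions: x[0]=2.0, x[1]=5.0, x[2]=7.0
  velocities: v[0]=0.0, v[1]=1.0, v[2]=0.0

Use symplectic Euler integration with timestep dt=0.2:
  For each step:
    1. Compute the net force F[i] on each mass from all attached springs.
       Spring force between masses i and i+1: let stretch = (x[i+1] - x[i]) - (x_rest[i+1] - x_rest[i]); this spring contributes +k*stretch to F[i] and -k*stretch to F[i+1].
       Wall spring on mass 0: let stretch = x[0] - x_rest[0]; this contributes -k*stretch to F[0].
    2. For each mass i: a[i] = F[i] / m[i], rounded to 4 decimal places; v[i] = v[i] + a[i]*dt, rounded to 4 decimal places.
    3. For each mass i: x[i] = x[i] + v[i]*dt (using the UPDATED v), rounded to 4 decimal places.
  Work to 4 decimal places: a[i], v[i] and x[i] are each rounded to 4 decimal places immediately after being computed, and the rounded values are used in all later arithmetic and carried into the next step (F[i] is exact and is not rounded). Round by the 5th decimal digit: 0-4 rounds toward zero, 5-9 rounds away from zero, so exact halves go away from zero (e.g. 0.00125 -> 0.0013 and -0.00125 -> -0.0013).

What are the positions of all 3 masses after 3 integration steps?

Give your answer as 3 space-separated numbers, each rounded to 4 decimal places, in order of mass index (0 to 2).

Step 0: x=[2.0000 5.0000 7.0000] v=[0.0000 1.0000 0.0000]
Step 1: x=[2.0800 5.1200 7.0800] v=[0.4000 0.6000 0.4000]
Step 2: x=[2.2368 5.1536 7.2432] v=[0.7840 0.1680 0.8160]
Step 3: x=[2.4480 5.1210 7.4792] v=[1.0560 -0.1629 1.1802]

Answer: 2.4480 5.1210 7.4792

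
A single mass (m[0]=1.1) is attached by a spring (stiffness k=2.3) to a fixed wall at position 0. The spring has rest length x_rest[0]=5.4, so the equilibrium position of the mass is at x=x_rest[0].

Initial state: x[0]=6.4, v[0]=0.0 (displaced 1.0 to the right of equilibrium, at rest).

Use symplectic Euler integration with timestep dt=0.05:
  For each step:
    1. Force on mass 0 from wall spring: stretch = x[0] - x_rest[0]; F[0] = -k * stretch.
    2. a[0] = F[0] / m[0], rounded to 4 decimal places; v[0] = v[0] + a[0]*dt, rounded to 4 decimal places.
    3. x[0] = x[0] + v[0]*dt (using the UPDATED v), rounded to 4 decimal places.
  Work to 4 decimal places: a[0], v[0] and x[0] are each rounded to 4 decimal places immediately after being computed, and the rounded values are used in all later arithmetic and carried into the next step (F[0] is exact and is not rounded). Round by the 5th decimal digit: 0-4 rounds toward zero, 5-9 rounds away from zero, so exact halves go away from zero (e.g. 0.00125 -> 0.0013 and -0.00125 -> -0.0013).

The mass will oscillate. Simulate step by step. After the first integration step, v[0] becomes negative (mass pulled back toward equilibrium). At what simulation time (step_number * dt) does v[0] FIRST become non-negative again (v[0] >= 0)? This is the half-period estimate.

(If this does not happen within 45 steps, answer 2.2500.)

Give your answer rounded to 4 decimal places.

Answer: 2.2000

Derivation:
Step 0: x=[6.4000] v=[0.0000]
Step 1: x=[6.3948] v=[-0.1045]
Step 2: x=[6.3844] v=[-0.2085]
Step 3: x=[6.3688] v=[-0.3114]
Step 4: x=[6.3482] v=[-0.4127]
Step 5: x=[6.3226] v=[-0.5118]
Step 6: x=[6.2922] v=[-0.6083]
Step 7: x=[6.2571] v=[-0.7016]
Step 8: x=[6.2175] v=[-0.7912]
Step 9: x=[6.1737] v=[-0.8767]
Step 10: x=[6.1258] v=[-0.9576]
Step 11: x=[6.0741] v=[-1.0335]
Step 12: x=[6.0189] v=[-1.1040]
Step 13: x=[5.9605] v=[-1.1687]
Step 14: x=[5.8991] v=[-1.2273]
Step 15: x=[5.8351] v=[-1.2795]
Step 16: x=[5.7689] v=[-1.3250]
Step 17: x=[5.7007] v=[-1.3636]
Step 18: x=[5.6310] v=[-1.3950]
Step 19: x=[5.5600] v=[-1.4192]
Step 20: x=[5.4882] v=[-1.4359]
Step 21: x=[5.4159] v=[-1.4451]
Step 22: x=[5.3436] v=[-1.4468]
Step 23: x=[5.2716] v=[-1.4409]
Step 24: x=[5.2002] v=[-1.4275]
Step 25: x=[5.1299] v=[-1.4066]
Step 26: x=[5.0610] v=[-1.3784]
Step 27: x=[4.9939] v=[-1.3430]
Step 28: x=[4.9289] v=[-1.3005]
Step 29: x=[4.8663] v=[-1.2513]
Step 30: x=[4.8065] v=[-1.1955]
Step 31: x=[4.7498] v=[-1.1335]
Step 32: x=[4.6965] v=[-1.0655]
Step 33: x=[4.6469] v=[-0.9920]
Step 34: x=[4.6012] v=[-0.9133]
Step 35: x=[4.5597] v=[-0.8298]
Step 36: x=[4.5226] v=[-0.7420]
Step 37: x=[4.4901] v=[-0.6503]
Step 38: x=[4.4623] v=[-0.5552]
Step 39: x=[4.4394] v=[-0.4572]
Step 40: x=[4.4216] v=[-0.3568]
Step 41: x=[4.4089] v=[-0.2545]
Step 42: x=[4.4014] v=[-0.1509]
Step 43: x=[4.3991] v=[-0.0465]
Step 44: x=[4.4020] v=[0.0581]
First v>=0 after going negative at step 44, time=2.2000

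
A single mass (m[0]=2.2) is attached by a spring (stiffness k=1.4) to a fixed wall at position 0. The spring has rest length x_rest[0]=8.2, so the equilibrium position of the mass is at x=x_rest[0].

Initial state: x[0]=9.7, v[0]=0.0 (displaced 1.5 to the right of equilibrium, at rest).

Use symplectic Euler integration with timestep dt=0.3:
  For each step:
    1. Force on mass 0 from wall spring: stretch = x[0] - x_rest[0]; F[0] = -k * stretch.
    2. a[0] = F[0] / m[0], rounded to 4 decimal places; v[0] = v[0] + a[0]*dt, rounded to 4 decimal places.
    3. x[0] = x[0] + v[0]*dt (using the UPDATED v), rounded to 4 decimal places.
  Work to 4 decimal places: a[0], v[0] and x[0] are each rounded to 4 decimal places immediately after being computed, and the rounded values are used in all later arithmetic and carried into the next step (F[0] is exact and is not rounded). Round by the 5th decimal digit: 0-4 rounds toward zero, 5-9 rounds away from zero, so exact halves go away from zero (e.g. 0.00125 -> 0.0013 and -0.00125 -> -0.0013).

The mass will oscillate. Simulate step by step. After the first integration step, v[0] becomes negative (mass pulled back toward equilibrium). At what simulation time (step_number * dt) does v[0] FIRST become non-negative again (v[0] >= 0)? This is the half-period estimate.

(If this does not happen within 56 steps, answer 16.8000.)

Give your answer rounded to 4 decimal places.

Answer: 4.2000

Derivation:
Step 0: x=[9.7000] v=[0.0000]
Step 1: x=[9.6141] v=[-0.2864]
Step 2: x=[9.4472] v=[-0.5564]
Step 3: x=[9.2089] v=[-0.7945]
Step 4: x=[8.9128] v=[-0.9871]
Step 5: x=[8.5758] v=[-1.1232]
Step 6: x=[8.2173] v=[-1.1949]
Step 7: x=[7.8578] v=[-1.1982]
Step 8: x=[7.5179] v=[-1.1329]
Step 9: x=[7.2171] v=[-1.0027]
Step 10: x=[6.9726] v=[-0.8151]
Step 11: x=[6.7984] v=[-0.5808]
Step 12: x=[6.7044] v=[-0.3132]
Step 13: x=[6.6961] v=[-0.0277]
Step 14: x=[6.7739] v=[0.2594]
First v>=0 after going negative at step 14, time=4.2000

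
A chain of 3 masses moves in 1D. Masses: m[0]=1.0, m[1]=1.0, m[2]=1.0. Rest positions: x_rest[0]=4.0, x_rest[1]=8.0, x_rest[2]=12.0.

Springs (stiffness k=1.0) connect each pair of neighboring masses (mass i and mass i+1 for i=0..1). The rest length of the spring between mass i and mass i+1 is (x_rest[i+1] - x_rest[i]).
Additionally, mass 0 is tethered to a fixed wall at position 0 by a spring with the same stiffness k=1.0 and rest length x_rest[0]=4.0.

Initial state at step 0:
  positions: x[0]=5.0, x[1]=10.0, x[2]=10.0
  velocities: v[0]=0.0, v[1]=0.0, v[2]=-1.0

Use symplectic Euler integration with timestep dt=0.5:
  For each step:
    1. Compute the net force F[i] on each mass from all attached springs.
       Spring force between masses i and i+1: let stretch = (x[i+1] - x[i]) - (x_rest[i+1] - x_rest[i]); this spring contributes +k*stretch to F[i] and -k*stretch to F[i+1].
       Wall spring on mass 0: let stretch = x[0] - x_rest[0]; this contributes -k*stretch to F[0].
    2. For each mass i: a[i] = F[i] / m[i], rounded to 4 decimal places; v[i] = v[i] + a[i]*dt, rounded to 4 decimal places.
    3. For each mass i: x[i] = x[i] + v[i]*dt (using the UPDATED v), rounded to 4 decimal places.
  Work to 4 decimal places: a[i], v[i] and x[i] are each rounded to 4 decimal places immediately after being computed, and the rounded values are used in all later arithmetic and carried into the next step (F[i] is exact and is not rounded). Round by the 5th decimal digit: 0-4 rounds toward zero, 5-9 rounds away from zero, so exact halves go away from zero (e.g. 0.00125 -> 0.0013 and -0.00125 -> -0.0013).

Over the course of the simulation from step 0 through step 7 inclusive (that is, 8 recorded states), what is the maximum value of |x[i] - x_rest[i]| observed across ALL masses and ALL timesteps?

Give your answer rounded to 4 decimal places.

Answer: 2.7908

Derivation:
Step 0: x=[5.0000 10.0000 10.0000] v=[0.0000 0.0000 -1.0000]
Step 1: x=[5.0000 8.7500 10.5000] v=[0.0000 -2.5000 1.0000]
Step 2: x=[4.6875 7.0000 11.5625] v=[-0.6250 -3.5000 2.1250]
Step 3: x=[3.7813 5.8125 12.4844] v=[-1.8125 -2.3750 1.8438]
Step 4: x=[2.4375 5.7852 12.7384] v=[-2.6876 -0.0547 0.5079]
Step 5: x=[1.3213 6.6593 12.2541] v=[-2.2325 1.7481 -0.9687]
Step 6: x=[1.2092 7.5976 11.3711] v=[-0.2242 1.8765 -1.7661]
Step 7: x=[2.3919 7.8822 10.5447] v=[2.3654 0.5691 -1.6529]
Max displacement = 2.7908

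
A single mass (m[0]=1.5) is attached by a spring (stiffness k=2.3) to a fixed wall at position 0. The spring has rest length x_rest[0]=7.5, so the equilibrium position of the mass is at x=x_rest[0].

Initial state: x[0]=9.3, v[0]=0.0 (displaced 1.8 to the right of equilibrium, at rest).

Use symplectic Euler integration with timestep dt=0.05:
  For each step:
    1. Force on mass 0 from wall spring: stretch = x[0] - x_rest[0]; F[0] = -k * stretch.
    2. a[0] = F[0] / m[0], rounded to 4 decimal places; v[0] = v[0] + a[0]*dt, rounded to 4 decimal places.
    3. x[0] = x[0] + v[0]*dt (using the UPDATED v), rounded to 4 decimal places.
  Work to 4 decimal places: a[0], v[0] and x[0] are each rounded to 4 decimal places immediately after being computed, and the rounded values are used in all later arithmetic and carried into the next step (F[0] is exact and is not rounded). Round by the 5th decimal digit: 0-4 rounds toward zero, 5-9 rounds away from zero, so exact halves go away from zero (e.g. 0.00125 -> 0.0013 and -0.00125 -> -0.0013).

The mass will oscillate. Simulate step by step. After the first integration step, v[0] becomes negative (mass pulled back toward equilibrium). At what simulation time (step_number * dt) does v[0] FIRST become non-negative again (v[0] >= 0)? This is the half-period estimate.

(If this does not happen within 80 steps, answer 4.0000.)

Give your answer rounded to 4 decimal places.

Step 0: x=[9.3000] v=[0.0000]
Step 1: x=[9.2931] v=[-0.1380]
Step 2: x=[9.2793] v=[-0.2755]
Step 3: x=[9.2587] v=[-0.4119]
Step 4: x=[9.2314] v=[-0.5467]
Step 5: x=[9.1974] v=[-0.6794]
Step 6: x=[9.1569] v=[-0.8095]
Step 7: x=[9.1101] v=[-0.9365]
Step 8: x=[9.0571] v=[-1.0599]
Step 9: x=[8.9981] v=[-1.1793]
Step 10: x=[8.9334] v=[-1.2942]
Step 11: x=[8.8632] v=[-1.4041]
Step 12: x=[8.7878] v=[-1.5086]
Step 13: x=[8.7074] v=[-1.6073]
Step 14: x=[8.6224] v=[-1.6999]
Step 15: x=[8.5331] v=[-1.7860]
Step 16: x=[8.4398] v=[-1.8652]
Step 17: x=[8.3429] v=[-1.9373]
Step 18: x=[8.2428] v=[-2.0019]
Step 19: x=[8.1399] v=[-2.0589]
Step 20: x=[8.0345] v=[-2.1080]
Step 21: x=[7.9271] v=[-2.1490]
Step 22: x=[7.8180] v=[-2.1817]
Step 23: x=[7.7077] v=[-2.2061]
Step 24: x=[7.5966] v=[-2.2220]
Step 25: x=[7.4851] v=[-2.2294]
Step 26: x=[7.3737] v=[-2.2283]
Step 27: x=[7.2628] v=[-2.2186]
Step 28: x=[7.1528] v=[-2.2004]
Step 29: x=[7.0441] v=[-2.1738]
Step 30: x=[6.9372] v=[-2.1389]
Step 31: x=[6.8324] v=[-2.0958]
Step 32: x=[6.7302] v=[-2.0446]
Step 33: x=[6.6309] v=[-1.9856]
Step 34: x=[6.5350] v=[-1.9190]
Step 35: x=[6.4428] v=[-1.8450]
Step 36: x=[6.3546] v=[-1.7640]
Step 37: x=[6.2708] v=[-1.6762]
Step 38: x=[6.1917] v=[-1.5820]
Step 39: x=[6.1176] v=[-1.4817]
Step 40: x=[6.0488] v=[-1.3757]
Step 41: x=[5.9856] v=[-1.2644]
Step 42: x=[5.9282] v=[-1.1483]
Step 43: x=[5.8768] v=[-1.0278]
Step 44: x=[5.8316] v=[-0.9034]
Step 45: x=[5.7928] v=[-0.7755]
Step 46: x=[5.7606] v=[-0.6446]
Step 47: x=[5.7350] v=[-0.5112]
Step 48: x=[5.7162] v=[-0.3759]
Step 49: x=[5.7042] v=[-0.2391]
Step 50: x=[5.6991] v=[-0.1014]
Step 51: x=[5.7009] v=[0.0367]
First v>=0 after going negative at step 51, time=2.5500

Answer: 2.5500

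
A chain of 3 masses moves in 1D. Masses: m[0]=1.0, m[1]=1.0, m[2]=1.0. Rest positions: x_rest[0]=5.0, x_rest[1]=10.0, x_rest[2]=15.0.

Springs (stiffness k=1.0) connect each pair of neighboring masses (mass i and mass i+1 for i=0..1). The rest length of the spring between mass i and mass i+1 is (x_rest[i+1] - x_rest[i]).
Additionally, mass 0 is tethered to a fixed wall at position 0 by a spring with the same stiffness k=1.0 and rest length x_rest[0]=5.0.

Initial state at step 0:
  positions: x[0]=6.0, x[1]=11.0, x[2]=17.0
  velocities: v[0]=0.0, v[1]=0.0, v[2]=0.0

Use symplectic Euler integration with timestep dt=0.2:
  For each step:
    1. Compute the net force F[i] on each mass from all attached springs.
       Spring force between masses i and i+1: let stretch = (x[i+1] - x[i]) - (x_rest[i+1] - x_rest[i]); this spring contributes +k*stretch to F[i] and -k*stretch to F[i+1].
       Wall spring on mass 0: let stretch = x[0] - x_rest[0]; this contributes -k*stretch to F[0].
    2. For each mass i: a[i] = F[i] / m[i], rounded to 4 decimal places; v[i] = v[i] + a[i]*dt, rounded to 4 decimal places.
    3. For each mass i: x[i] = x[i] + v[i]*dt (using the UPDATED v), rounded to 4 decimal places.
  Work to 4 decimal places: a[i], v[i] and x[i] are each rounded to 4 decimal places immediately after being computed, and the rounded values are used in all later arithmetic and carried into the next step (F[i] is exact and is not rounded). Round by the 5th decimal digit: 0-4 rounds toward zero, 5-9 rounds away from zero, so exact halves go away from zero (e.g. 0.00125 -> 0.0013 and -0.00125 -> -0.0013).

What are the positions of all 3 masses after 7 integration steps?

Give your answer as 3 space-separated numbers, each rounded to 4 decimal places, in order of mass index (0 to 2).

Step 0: x=[6.0000 11.0000 17.0000] v=[0.0000 0.0000 0.0000]
Step 1: x=[5.9600 11.0400 16.9600] v=[-0.2000 0.2000 -0.2000]
Step 2: x=[5.8848 11.1136 16.8832] v=[-0.3760 0.3680 -0.3840]
Step 3: x=[5.7834 11.2088 16.7756] v=[-0.5072 0.4762 -0.5379]
Step 4: x=[5.6676 11.3097 16.6453] v=[-0.5788 0.5045 -0.6513]
Step 5: x=[5.5508 11.3983 16.5016] v=[-0.5839 0.4432 -0.7184]
Step 6: x=[5.4459 11.4572 16.3538] v=[-0.5246 0.2944 -0.7391]
Step 7: x=[5.3636 11.4715 16.2101] v=[-0.4115 0.0715 -0.7184]

Answer: 5.3636 11.4715 16.2101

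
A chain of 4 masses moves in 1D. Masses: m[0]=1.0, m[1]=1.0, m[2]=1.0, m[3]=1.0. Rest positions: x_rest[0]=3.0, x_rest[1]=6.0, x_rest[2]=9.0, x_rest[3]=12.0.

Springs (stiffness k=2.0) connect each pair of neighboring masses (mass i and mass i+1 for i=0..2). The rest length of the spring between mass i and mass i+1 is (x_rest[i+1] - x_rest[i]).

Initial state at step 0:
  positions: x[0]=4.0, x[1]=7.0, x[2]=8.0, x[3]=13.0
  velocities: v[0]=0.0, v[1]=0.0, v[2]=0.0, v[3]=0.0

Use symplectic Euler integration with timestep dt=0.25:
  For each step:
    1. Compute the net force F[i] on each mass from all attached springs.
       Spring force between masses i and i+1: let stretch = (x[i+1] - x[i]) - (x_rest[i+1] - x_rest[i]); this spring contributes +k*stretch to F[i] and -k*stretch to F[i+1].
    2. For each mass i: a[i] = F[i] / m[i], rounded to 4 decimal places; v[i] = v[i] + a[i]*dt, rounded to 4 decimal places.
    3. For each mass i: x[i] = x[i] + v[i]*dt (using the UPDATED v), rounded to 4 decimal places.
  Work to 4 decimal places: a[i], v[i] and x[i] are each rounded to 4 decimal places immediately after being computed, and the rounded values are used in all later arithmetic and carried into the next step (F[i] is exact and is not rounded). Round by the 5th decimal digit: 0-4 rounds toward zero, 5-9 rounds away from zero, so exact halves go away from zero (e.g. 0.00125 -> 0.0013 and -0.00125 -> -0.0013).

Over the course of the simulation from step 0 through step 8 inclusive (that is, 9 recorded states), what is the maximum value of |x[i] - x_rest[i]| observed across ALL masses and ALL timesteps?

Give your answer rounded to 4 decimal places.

Step 0: x=[4.0000 7.0000 8.0000 13.0000] v=[0.0000 0.0000 0.0000 0.0000]
Step 1: x=[4.0000 6.7500 8.5000 12.7500] v=[0.0000 -1.0000 2.0000 -1.0000]
Step 2: x=[3.9688 6.3750 9.3125 12.3438] v=[-0.1250 -1.5000 3.2500 -1.6250]
Step 3: x=[3.8633 6.0664 10.1367 11.9336] v=[-0.4219 -1.2344 3.2969 -1.6407]
Step 4: x=[3.6582 5.9912 10.6768 11.6738] v=[-0.8204 -0.3008 2.1602 -1.0392]
Step 5: x=[3.3697 6.2101 10.7558 11.6644] v=[-1.1539 0.8755 0.3159 -0.0377]
Step 6: x=[3.0613 6.6422 10.3801 11.9164] v=[-1.2337 1.7282 -1.5027 1.0080]
Step 7: x=[2.8255 7.0939 9.7292 12.3514] v=[-0.9433 1.8067 -2.6035 1.7399]
Step 8: x=[2.7482 7.3415 9.0767 12.8336] v=[-0.3091 0.9902 -2.6101 1.9288]
Max displacement = 1.7558

Answer: 1.7558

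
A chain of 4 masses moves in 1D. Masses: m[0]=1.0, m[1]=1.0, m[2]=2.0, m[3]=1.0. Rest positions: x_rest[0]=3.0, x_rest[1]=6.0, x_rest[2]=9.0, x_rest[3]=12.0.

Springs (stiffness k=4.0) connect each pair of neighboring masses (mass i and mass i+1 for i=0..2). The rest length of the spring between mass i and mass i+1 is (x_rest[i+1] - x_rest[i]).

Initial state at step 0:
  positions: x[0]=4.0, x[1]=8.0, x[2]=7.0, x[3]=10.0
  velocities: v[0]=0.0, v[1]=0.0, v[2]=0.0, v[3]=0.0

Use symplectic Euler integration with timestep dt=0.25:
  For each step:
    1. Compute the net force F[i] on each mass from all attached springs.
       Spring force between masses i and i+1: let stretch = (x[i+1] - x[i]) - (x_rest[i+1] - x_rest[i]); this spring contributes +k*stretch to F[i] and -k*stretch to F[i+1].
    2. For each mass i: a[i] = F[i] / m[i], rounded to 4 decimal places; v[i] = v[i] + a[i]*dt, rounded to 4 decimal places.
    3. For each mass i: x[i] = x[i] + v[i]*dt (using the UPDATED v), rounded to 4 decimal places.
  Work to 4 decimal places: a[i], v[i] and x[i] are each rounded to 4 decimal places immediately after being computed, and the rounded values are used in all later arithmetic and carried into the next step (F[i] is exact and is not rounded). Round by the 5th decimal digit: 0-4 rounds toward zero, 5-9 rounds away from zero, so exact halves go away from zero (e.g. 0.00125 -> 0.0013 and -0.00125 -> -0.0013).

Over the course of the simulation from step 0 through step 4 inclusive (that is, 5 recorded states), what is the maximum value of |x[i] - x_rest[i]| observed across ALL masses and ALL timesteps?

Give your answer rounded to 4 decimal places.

Answer: 2.0078

Derivation:
Step 0: x=[4.0000 8.0000 7.0000 10.0000] v=[0.0000 0.0000 0.0000 0.0000]
Step 1: x=[4.2500 6.7500 7.5000 10.0000] v=[1.0000 -5.0000 2.0000 0.0000]
Step 2: x=[4.3750 5.0625 8.2188 10.1250] v=[0.5000 -6.7500 2.8750 0.5000]
Step 3: x=[3.9219 3.9922 8.7813 10.5235] v=[-1.8125 -4.2812 2.2500 1.5938]
Step 4: x=[2.7364 4.1016 8.9630 11.2364] v=[-4.7422 0.4376 0.7266 2.8516]
Max displacement = 2.0078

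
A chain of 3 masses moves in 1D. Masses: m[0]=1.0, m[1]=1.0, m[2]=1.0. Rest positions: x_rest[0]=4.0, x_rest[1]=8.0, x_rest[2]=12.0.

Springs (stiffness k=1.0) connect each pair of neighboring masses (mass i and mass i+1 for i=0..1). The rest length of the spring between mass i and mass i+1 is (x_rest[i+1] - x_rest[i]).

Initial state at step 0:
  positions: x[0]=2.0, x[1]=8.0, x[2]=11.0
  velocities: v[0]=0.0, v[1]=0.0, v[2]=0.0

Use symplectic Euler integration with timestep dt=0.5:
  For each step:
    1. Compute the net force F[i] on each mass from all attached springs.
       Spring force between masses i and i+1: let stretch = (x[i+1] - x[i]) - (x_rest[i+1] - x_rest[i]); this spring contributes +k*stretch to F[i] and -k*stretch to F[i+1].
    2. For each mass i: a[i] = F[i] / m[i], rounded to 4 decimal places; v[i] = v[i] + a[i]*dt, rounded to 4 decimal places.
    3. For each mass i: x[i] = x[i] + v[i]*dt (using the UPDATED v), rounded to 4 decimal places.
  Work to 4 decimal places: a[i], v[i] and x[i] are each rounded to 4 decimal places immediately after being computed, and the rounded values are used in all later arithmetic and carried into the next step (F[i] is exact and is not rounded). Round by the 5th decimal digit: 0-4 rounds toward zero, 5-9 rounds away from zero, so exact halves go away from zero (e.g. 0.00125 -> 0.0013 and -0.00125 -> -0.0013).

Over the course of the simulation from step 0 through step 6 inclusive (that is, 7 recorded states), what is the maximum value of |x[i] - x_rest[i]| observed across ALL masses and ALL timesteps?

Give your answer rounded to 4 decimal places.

Step 0: x=[2.0000 8.0000 11.0000] v=[0.0000 0.0000 0.0000]
Step 1: x=[2.5000 7.2500 11.2500] v=[1.0000 -1.5000 0.5000]
Step 2: x=[3.1875 6.3125 11.5000] v=[1.3750 -1.8750 0.5000]
Step 3: x=[3.6563 5.8906 11.4531] v=[0.9375 -0.8438 -0.0938]
Step 4: x=[3.6837 6.3008 11.0156] v=[0.0547 0.8203 -0.8751]
Step 5: x=[3.3653 7.2354 10.3994] v=[-0.6368 1.8692 -1.2325]
Step 6: x=[3.0144 7.9935 9.9922] v=[-0.7018 1.5162 -0.8145]
Max displacement = 2.1094

Answer: 2.1094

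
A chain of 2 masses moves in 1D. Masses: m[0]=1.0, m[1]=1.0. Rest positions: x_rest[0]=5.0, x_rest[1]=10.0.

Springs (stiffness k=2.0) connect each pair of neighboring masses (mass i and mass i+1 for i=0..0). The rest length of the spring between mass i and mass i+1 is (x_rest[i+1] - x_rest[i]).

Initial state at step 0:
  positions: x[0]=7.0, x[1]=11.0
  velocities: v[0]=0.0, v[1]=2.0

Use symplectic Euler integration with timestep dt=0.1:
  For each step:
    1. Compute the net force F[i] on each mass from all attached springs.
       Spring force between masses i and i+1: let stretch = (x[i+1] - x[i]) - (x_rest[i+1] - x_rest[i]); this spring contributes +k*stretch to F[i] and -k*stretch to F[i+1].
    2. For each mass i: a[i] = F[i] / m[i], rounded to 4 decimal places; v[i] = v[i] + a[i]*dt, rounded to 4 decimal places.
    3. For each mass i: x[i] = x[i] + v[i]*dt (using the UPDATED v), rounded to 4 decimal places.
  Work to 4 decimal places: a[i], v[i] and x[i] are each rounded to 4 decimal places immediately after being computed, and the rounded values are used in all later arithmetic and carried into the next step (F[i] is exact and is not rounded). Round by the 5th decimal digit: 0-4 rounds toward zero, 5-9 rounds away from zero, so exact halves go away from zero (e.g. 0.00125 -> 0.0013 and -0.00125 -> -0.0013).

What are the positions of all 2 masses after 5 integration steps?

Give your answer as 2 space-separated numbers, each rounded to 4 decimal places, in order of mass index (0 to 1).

Step 0: x=[7.0000 11.0000] v=[0.0000 2.0000]
Step 1: x=[6.9800 11.2200] v=[-0.2000 2.2000]
Step 2: x=[6.9448 11.4552] v=[-0.3520 2.3520]
Step 3: x=[6.8998 11.7002] v=[-0.4499 2.4499]
Step 4: x=[6.8508 11.9492] v=[-0.4898 2.4898]
Step 5: x=[6.8038 12.1962] v=[-0.4701 2.4701]

Answer: 6.8038 12.1962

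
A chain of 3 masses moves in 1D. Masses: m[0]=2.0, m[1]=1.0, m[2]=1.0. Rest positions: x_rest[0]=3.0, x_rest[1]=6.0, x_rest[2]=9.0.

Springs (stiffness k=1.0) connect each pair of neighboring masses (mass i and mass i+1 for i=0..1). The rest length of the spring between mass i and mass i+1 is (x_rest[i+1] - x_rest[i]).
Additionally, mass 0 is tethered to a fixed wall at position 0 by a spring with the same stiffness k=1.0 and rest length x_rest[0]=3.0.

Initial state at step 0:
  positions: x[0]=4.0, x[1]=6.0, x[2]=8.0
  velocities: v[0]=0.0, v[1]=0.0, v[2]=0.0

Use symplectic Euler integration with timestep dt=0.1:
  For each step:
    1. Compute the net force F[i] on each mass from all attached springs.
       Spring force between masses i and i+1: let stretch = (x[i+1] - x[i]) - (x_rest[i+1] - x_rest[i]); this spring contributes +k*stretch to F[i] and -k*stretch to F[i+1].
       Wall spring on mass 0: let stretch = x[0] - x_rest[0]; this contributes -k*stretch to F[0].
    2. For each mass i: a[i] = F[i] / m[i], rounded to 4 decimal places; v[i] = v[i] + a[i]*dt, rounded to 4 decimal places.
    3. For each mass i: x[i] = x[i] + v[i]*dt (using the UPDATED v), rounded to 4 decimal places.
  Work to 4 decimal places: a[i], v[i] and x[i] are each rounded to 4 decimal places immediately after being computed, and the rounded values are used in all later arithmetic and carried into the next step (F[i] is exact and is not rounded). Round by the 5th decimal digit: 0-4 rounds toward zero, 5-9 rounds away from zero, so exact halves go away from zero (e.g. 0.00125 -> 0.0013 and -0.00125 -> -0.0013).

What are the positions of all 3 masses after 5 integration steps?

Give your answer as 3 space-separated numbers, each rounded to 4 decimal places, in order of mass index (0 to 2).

Step 0: x=[4.0000 6.0000 8.0000] v=[0.0000 0.0000 0.0000]
Step 1: x=[3.9900 6.0000 8.0100] v=[-0.1000 0.0000 0.1000]
Step 2: x=[3.9701 6.0000 8.0299] v=[-0.1990 0.0000 0.1990]
Step 3: x=[3.9405 6.0000 8.0595] v=[-0.2960 0.0000 0.2960]
Step 4: x=[3.9015 6.0000 8.0985] v=[-0.3901 0.0000 0.3901]
Step 5: x=[3.8535 6.0000 8.1465] v=[-0.4803 0.0000 0.4803]

Answer: 3.8535 6.0000 8.1465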